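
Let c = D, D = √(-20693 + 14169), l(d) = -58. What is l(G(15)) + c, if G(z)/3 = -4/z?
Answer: -58 + 2*I*√1631 ≈ -58.0 + 80.771*I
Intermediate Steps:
G(z) = -12/z (G(z) = 3*(-4/z) = -12/z)
D = 2*I*√1631 (D = √(-6524) = 2*I*√1631 ≈ 80.771*I)
c = 2*I*√1631 ≈ 80.771*I
l(G(15)) + c = -58 + 2*I*√1631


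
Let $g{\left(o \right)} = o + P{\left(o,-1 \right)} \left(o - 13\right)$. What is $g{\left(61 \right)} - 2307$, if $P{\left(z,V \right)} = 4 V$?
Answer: $-2438$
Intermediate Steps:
$g{\left(o \right)} = 52 - 3 o$ ($g{\left(o \right)} = o + 4 \left(-1\right) \left(o - 13\right) = o - 4 \left(-13 + o\right) = o - \left(-52 + 4 o\right) = 52 - 3 o$)
$g{\left(61 \right)} - 2307 = \left(52 - 183\right) - 2307 = -131 - 2307 = -2438$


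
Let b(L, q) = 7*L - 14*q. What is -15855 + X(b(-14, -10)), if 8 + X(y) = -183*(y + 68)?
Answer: -35993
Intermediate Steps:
b(L, q) = -14*q + 7*L
X(y) = -12452 - 183*y (X(y) = -8 - 183*(y + 68) = -8 - 183*(68 + y) = -8 + (-12444 - 183*y) = -12452 - 183*y)
-15855 + X(b(-14, -10)) = -15855 + (-12452 - 183*(-14*(-10) + 7*(-14))) = -15855 + (-12452 - 183*(140 - 98)) = -15855 + (-12452 - 183*42) = -15855 + (-12452 - 7686) = -15855 - 20138 = -35993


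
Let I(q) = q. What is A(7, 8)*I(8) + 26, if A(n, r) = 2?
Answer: 42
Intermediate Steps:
A(7, 8)*I(8) + 26 = 2*8 + 26 = 16 + 26 = 42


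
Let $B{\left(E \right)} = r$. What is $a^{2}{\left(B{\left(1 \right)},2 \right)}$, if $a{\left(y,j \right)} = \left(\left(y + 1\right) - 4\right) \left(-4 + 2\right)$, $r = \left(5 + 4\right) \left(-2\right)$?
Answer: $1764$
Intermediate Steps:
$r = -18$ ($r = 9 \left(-2\right) = -18$)
$B{\left(E \right)} = -18$
$a{\left(y,j \right)} = 6 - 2 y$ ($a{\left(y,j \right)} = \left(\left(1 + y\right) - 4\right) \left(-2\right) = \left(-3 + y\right) \left(-2\right) = 6 - 2 y$)
$a^{2}{\left(B{\left(1 \right)},2 \right)} = \left(6 - -36\right)^{2} = \left(6 + 36\right)^{2} = 42^{2} = 1764$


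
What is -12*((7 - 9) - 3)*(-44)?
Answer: -2640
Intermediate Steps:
-12*((7 - 9) - 3)*(-44) = -12*(-2 - 3)*(-44) = -12*(-5)*(-44) = 60*(-44) = -2640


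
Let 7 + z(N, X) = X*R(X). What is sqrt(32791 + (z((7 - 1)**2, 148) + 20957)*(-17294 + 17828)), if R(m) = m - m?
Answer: sqrt(11220091) ≈ 3349.6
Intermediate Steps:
R(m) = 0
z(N, X) = -7 (z(N, X) = -7 + X*0 = -7 + 0 = -7)
sqrt(32791 + (z((7 - 1)**2, 148) + 20957)*(-17294 + 17828)) = sqrt(32791 + (-7 + 20957)*(-17294 + 17828)) = sqrt(32791 + 20950*534) = sqrt(32791 + 11187300) = sqrt(11220091)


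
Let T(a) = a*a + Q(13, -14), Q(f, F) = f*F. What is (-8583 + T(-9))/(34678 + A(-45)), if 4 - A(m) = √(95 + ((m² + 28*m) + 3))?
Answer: -301178488/1202840261 - 8684*√863/1202840261 ≈ -0.25060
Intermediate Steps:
Q(f, F) = F*f
A(m) = 4 - √(98 + m² + 28*m) (A(m) = 4 - √(95 + ((m² + 28*m) + 3)) = 4 - √(95 + (3 + m² + 28*m)) = 4 - √(98 + m² + 28*m))
T(a) = -182 + a² (T(a) = a*a - 14*13 = a² - 182 = -182 + a²)
(-8583 + T(-9))/(34678 + A(-45)) = (-8583 + (-182 + (-9)²))/(34678 + (4 - √(98 + (-45)² + 28*(-45)))) = (-8583 + (-182 + 81))/(34678 + (4 - √(98 + 2025 - 1260))) = (-8583 - 101)/(34678 + (4 - √863)) = -8684/(34682 - √863)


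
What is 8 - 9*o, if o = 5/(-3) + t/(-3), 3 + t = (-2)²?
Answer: 26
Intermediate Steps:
t = 1 (t = -3 + (-2)² = -3 + 4 = 1)
o = -2 (o = 5/(-3) + 1/(-3) = 5*(-⅓) + 1*(-⅓) = -5/3 - ⅓ = -2)
8 - 9*o = 8 - 9*(-2) = 8 + 18 = 26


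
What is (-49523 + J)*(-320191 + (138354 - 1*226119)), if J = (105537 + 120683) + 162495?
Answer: -138375411552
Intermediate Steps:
J = 388715 (J = 226220 + 162495 = 388715)
(-49523 + J)*(-320191 + (138354 - 1*226119)) = (-49523 + 388715)*(-320191 + (138354 - 1*226119)) = 339192*(-320191 + (138354 - 226119)) = 339192*(-320191 - 87765) = 339192*(-407956) = -138375411552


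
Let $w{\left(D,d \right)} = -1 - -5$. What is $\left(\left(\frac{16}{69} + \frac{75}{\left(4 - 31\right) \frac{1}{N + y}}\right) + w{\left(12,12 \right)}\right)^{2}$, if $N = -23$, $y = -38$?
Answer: $\frac{1292474401}{42849} \approx 30163.0$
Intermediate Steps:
$w{\left(D,d \right)} = 4$ ($w{\left(D,d \right)} = -1 + 5 = 4$)
$\left(\left(\frac{16}{69} + \frac{75}{\left(4 - 31\right) \frac{1}{N + y}}\right) + w{\left(12,12 \right)}\right)^{2} = \left(\left(\frac{16}{69} + \frac{75}{\left(4 - 31\right) \frac{1}{-23 - 38}}\right) + 4\right)^{2} = \left(\left(16 \cdot \frac{1}{69} + \frac{75}{\left(-27\right) \frac{1}{-61}}\right) + 4\right)^{2} = \left(\left(\frac{16}{69} + \frac{75}{\left(-27\right) \left(- \frac{1}{61}\right)}\right) + 4\right)^{2} = \left(\left(\frac{16}{69} + \frac{75}{\frac{27}{61}}\right) + 4\right)^{2} = \left(\left(\frac{16}{69} + 75 \cdot \frac{61}{27}\right) + 4\right)^{2} = \left(\left(\frac{16}{69} + \frac{1525}{9}\right) + 4\right)^{2} = \left(\frac{35123}{207} + 4\right)^{2} = \left(\frac{35951}{207}\right)^{2} = \frac{1292474401}{42849}$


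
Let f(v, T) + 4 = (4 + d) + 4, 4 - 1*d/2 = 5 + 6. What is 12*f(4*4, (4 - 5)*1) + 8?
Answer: -112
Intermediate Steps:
d = -14 (d = 8 - 2*(5 + 6) = 8 - 2*11 = 8 - 22 = -14)
f(v, T) = -10 (f(v, T) = -4 + ((4 - 14) + 4) = -4 + (-10 + 4) = -4 - 6 = -10)
12*f(4*4, (4 - 5)*1) + 8 = 12*(-10) + 8 = -120 + 8 = -112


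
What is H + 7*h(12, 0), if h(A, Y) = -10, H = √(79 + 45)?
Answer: -70 + 2*√31 ≈ -58.865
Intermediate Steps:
H = 2*√31 (H = √124 = 2*√31 ≈ 11.136)
H + 7*h(12, 0) = 2*√31 + 7*(-10) = 2*√31 - 70 = -70 + 2*√31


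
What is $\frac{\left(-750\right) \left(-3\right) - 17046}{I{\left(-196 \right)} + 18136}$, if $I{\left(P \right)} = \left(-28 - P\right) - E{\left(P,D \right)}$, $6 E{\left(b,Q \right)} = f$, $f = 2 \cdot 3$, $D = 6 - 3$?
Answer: $- \frac{4932}{6101} \approx -0.80839$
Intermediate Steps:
$D = 3$
$f = 6$
$E{\left(b,Q \right)} = 1$ ($E{\left(b,Q \right)} = \frac{1}{6} \cdot 6 = 1$)
$I{\left(P \right)} = -29 - P$ ($I{\left(P \right)} = \left(-28 - P\right) - 1 = -29 - P$)
$\frac{\left(-750\right) \left(-3\right) - 17046}{I{\left(-196 \right)} + 18136} = \frac{\left(-750\right) \left(-3\right) - 17046}{\left(-29 - -196\right) + 18136} = \frac{2250 - 17046}{\left(-29 + 196\right) + 18136} = - \frac{14796}{167 + 18136} = - \frac{14796}{18303} = \left(-14796\right) \frac{1}{18303} = - \frac{4932}{6101}$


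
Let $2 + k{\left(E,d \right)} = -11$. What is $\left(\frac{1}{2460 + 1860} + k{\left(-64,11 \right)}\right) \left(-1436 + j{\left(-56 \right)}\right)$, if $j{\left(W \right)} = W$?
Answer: $\frac{20947307}{1080} \approx 19396.0$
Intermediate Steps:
$k{\left(E,d \right)} = -13$ ($k{\left(E,d \right)} = -2 - 11 = -13$)
$\left(\frac{1}{2460 + 1860} + k{\left(-64,11 \right)}\right) \left(-1436 + j{\left(-56 \right)}\right) = \left(\frac{1}{2460 + 1860} - 13\right) \left(-1436 - 56\right) = \left(\frac{1}{4320} - 13\right) \left(-1492\right) = \left(- \frac{56159}{4320}\right) \left(-1492\right) = \frac{20947307}{1080}$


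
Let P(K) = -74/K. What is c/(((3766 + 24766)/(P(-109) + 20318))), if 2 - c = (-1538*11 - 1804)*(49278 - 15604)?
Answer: 349067104516920/777497 ≈ 4.4896e+8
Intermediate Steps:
c = 630444630 (c = 2 - (-1538*11 - 1804)*(49278 - 15604) = 2 - (-16918 - 1804)*33674 = 2 - (-18722)*33674 = 2 - 1*(-630444628) = 2 + 630444628 = 630444630)
c/(((3766 + 24766)/(P(-109) + 20318))) = 630444630/(((3766 + 24766)/(-74/(-109) + 20318))) = 630444630/((28532/(-74*(-1/109) + 20318))) = 630444630/((28532/(74/109 + 20318))) = 630444630/((28532/(2214736/109))) = 630444630/((28532*(109/2214736))) = 630444630/(777497/553684) = 630444630*(553684/777497) = 349067104516920/777497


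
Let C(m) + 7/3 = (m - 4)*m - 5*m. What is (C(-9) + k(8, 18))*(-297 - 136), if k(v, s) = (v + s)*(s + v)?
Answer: -1085531/3 ≈ -3.6184e+5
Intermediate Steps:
k(v, s) = (s + v)**2 (k(v, s) = (s + v)*(s + v) = (s + v)**2)
C(m) = -7/3 - 5*m + m*(-4 + m) (C(m) = -7/3 + ((m - 4)*m - 5*m) = -7/3 + ((-4 + m)*m - 5*m) = -7/3 + (m*(-4 + m) - 5*m) = -7/3 + (-5*m + m*(-4 + m)) = -7/3 - 5*m + m*(-4 + m))
(C(-9) + k(8, 18))*(-297 - 136) = ((-7/3 + (-9)**2 - 9*(-9)) + (18 + 8)**2)*(-297 - 136) = ((-7/3 + 81 + 81) + 26**2)*(-433) = (479/3 + 676)*(-433) = (2507/3)*(-433) = -1085531/3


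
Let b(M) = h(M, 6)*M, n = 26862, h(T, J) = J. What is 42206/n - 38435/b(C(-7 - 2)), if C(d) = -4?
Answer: 172242319/107448 ≈ 1603.0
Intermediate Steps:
b(M) = 6*M
42206/n - 38435/b(C(-7 - 2)) = 42206/26862 - 38435/(6*(-4)) = 42206*(1/26862) - 38435/(-24) = 21103/13431 - 38435*(-1/24) = 21103/13431 + 38435/24 = 172242319/107448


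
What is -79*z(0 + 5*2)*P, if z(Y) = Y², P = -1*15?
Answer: 118500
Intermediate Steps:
P = -15
-79*z(0 + 5*2)*P = -79*(0 + 5*2)²*(-15) = -79*(0 + 10)²*(-15) = -79*10²*(-15) = -7900*(-15) = -79*(-1500) = 118500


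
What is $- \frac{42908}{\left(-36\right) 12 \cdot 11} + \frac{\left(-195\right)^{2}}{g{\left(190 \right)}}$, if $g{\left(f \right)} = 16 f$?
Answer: $\frac{3889189}{180576} \approx 21.538$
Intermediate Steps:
$- \frac{42908}{\left(-36\right) 12 \cdot 11} + \frac{\left(-195\right)^{2}}{g{\left(190 \right)}} = - \frac{42908}{\left(-36\right) 12 \cdot 11} + \frac{\left(-195\right)^{2}}{16 \cdot 190} = - \frac{42908}{\left(-432\right) 11} + \frac{38025}{3040} = - \frac{42908}{-4752} + 38025 \cdot \frac{1}{3040} = \left(-42908\right) \left(- \frac{1}{4752}\right) + \frac{7605}{608} = \frac{10727}{1188} + \frac{7605}{608} = \frac{3889189}{180576}$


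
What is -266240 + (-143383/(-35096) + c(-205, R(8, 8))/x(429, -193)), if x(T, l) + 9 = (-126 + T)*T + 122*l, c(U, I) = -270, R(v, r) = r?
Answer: -62155062342609/233458592 ≈ -2.6624e+5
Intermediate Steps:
x(T, l) = -9 + 122*l + T*(-126 + T) (x(T, l) = -9 + ((-126 + T)*T + 122*l) = -9 + (T*(-126 + T) + 122*l) = -9 + (122*l + T*(-126 + T)) = -9 + 122*l + T*(-126 + T))
-266240 + (-143383/(-35096) + c(-205, R(8, 8))/x(429, -193)) = -266240 + (-143383/(-35096) - 270/(-9 + 429² - 126*429 + 122*(-193))) = -266240 + (-143383*(-1/35096) - 270/(-9 + 184041 - 54054 - 23546)) = -266240 + (143383/35096 - 270/106432) = -266240 + (143383/35096 - 270*1/106432) = -266240 + (143383/35096 - 135/53216) = -266240 + 953191471/233458592 = -62155062342609/233458592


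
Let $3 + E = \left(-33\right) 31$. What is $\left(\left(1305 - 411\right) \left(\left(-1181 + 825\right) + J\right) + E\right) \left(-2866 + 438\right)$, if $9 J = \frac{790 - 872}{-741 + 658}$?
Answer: $\frac{192974463272}{249} \approx 7.75 \cdot 10^{8}$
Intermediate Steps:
$J = \frac{82}{747}$ ($J = \frac{\left(790 - 872\right) \frac{1}{-741 + 658}}{9} = \frac{\left(-82\right) \frac{1}{-83}}{9} = \frac{\left(-82\right) \left(- \frac{1}{83}\right)}{9} = \frac{1}{9} \cdot \frac{82}{83} = \frac{82}{747} \approx 0.10977$)
$E = -1026$ ($E = -3 - 1023 = -1026$)
$\left(\left(1305 - 411\right) \left(\left(-1181 + 825\right) + J\right) + E\right) \left(-2866 + 438\right) = \left(\left(1305 - 411\right) \left(\left(-1181 + 825\right) + \frac{82}{747}\right) - 1026\right) \left(-2866 + 438\right) = \left(894 \left(-356 + \frac{82}{747}\right) - 1026\right) \left(-2428\right) = \left(894 \left(- \frac{265850}{747}\right) - 1026\right) \left(-2428\right) = \left(- \frac{79223300}{249} - 1026\right) \left(-2428\right) = \left(- \frac{79478774}{249}\right) \left(-2428\right) = \frac{192974463272}{249}$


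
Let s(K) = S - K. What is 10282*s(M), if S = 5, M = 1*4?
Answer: 10282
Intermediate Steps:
M = 4
s(K) = 5 - K
10282*s(M) = 10282*(5 - 1*4) = 10282*(5 - 4) = 10282*1 = 10282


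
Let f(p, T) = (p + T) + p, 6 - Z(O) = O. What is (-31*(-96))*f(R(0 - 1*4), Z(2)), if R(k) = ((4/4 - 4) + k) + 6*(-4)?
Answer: -172608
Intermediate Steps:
Z(O) = 6 - O
R(k) = -27 + k (R(k) = ((4*(¼) - 4) + k) - 24 = ((1 - 4) + k) - 24 = (-3 + k) - 24 = -27 + k)
f(p, T) = T + 2*p (f(p, T) = (T + p) + p = T + 2*p)
(-31*(-96))*f(R(0 - 1*4), Z(2)) = (-31*(-96))*((6 - 1*2) + 2*(-27 + (0 - 1*4))) = 2976*((6 - 2) + 2*(-27 + (0 - 4))) = 2976*(4 + 2*(-27 - 4)) = 2976*(4 + 2*(-31)) = 2976*(4 - 62) = 2976*(-58) = -172608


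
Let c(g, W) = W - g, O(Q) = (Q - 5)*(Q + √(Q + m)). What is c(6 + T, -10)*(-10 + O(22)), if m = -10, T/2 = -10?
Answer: 1456 + 136*√3 ≈ 1691.6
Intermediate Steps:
T = -20 (T = 2*(-10) = -20)
O(Q) = (-5 + Q)*(Q + √(-10 + Q)) (O(Q) = (Q - 5)*(Q + √(Q - 10)) = (-5 + Q)*(Q + √(-10 + Q)))
c(6 + T, -10)*(-10 + O(22)) = (-10 - (6 - 20))*(-10 + (22² - 5*22 - 5*√(-10 + 22) + 22*√(-10 + 22))) = (-10 - 1*(-14))*(-10 + (484 - 110 - 10*√3 + 22*√12)) = (-10 + 14)*(-10 + (484 - 110 - 10*√3 + 22*(2*√3))) = 4*(-10 + (484 - 110 - 10*√3 + 44*√3)) = 4*(-10 + (374 + 34*√3)) = 4*(364 + 34*√3) = 1456 + 136*√3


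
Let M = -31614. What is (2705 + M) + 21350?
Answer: -7559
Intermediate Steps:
(2705 + M) + 21350 = (2705 - 31614) + 21350 = -28909 + 21350 = -7559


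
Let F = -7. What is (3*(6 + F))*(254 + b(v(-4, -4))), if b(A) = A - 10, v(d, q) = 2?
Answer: -738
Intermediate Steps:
b(A) = -10 + A
(3*(6 + F))*(254 + b(v(-4, -4))) = (3*(6 - 7))*(254 + (-10 + 2)) = (3*(-1))*(254 - 8) = -3*246 = -738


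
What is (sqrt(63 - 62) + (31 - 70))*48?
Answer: -1824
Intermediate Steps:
(sqrt(63 - 62) + (31 - 70))*48 = (sqrt(1) - 39)*48 = (1 - 39)*48 = -38*48 = -1824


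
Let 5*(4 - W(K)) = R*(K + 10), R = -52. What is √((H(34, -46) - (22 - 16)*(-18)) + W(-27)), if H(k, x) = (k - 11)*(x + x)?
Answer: 2*I*√13630/5 ≈ 46.699*I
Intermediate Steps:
H(k, x) = 2*x*(-11 + k) (H(k, x) = (-11 + k)*(2*x) = 2*x*(-11 + k))
W(K) = 108 + 52*K/5 (W(K) = 4 - (-52)*(K + 10)/5 = 4 - (-52)*(10 + K)/5 = 4 - (-520 - 52*K)/5 = 4 + (104 + 52*K/5) = 108 + 52*K/5)
√((H(34, -46) - (22 - 16)*(-18)) + W(-27)) = √((2*(-46)*(-11 + 34) - (22 - 16)*(-18)) + (108 + (52/5)*(-27))) = √((2*(-46)*23 - 6*(-18)) + (108 - 1404/5)) = √((-2116 - 1*(-108)) - 864/5) = √((-2116 + 108) - 864/5) = √(-2008 - 864/5) = √(-10904/5) = 2*I*√13630/5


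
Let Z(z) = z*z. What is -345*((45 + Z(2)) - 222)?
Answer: 59685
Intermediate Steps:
Z(z) = z²
-345*((45 + Z(2)) - 222) = -345*((45 + 2²) - 222) = -345*((45 + 4) - 222) = -345*(49 - 222) = -345*(-173) = 59685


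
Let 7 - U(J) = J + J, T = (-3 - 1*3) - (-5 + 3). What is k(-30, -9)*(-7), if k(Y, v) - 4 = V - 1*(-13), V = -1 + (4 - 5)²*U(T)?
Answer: -217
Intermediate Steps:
T = -4 (T = (-3 - 3) - 1*(-2) = -6 + 2 = -4)
U(J) = 7 - 2*J (U(J) = 7 - (J + J) = 7 - 2*J)
V = 14 (V = -1 + (4 - 5)²*(7 - 2*(-4)) = -1 + (-1)²*(7 + 8) = -1 + 1*15 = -1 + 15 = 14)
k(Y, v) = 31 (k(Y, v) = 4 + (14 - 1*(-13)) = 4 + (14 + 13) = 4 + 27 = 31)
k(-30, -9)*(-7) = 31*(-7) = -217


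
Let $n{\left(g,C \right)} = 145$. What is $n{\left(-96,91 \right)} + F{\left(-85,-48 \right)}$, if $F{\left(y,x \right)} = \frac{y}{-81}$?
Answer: $\frac{11830}{81} \approx 146.05$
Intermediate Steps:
$F{\left(y,x \right)} = - \frac{y}{81}$ ($F{\left(y,x \right)} = y \left(- \frac{1}{81}\right) = - \frac{y}{81}$)
$n{\left(-96,91 \right)} + F{\left(-85,-48 \right)} = 145 - - \frac{85}{81} = 145 + \frac{85}{81} = \frac{11830}{81}$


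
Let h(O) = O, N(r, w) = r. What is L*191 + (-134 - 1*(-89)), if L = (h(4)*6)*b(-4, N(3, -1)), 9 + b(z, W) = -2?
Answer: -50469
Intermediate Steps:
b(z, W) = -11 (b(z, W) = -9 - 2 = -11)
L = -264 (L = (4*6)*(-11) = 24*(-11) = -264)
L*191 + (-134 - 1*(-89)) = -264*191 + (-134 - 1*(-89)) = -50424 + (-134 + 89) = -50424 - 45 = -50469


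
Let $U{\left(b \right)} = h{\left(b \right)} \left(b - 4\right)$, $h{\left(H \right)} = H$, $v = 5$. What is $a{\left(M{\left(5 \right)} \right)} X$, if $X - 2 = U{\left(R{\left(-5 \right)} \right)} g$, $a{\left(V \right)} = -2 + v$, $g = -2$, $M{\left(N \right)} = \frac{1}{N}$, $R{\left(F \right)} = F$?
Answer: $-264$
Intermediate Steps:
$U{\left(b \right)} = b \left(-4 + b\right)$ ($U{\left(b \right)} = b \left(b - 4\right) = b \left(-4 + b\right)$)
$a{\left(V \right)} = 3$ ($a{\left(V \right)} = -2 + 5 = 3$)
$X = -88$ ($X = 2 + - 5 \left(-4 - 5\right) \left(-2\right) = 2 + \left(-5\right) \left(-9\right) \left(-2\right) = 2 + 45 \left(-2\right) = 2 - 90 = -88$)
$a{\left(M{\left(5 \right)} \right)} X = 3 \left(-88\right) = -264$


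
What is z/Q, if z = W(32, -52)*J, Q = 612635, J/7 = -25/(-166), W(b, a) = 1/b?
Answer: 35/650863424 ≈ 5.3775e-8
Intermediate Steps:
J = 175/166 (J = 7*(-25/(-166)) = 7*(-25*(-1/166)) = 7*(25/166) = 175/166 ≈ 1.0542)
z = 175/5312 (z = (175/166)/32 = (1/32)*(175/166) = 175/5312 ≈ 0.032944)
z/Q = (175/5312)/612635 = (175/5312)*(1/612635) = 35/650863424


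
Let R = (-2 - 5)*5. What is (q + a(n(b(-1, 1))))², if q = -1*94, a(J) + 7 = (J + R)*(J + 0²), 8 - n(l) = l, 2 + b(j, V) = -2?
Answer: 142129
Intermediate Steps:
R = -35 (R = -7*5 = -35)
b(j, V) = -4 (b(j, V) = -2 - 2 = -4)
n(l) = 8 - l
a(J) = -7 + J*(-35 + J) (a(J) = -7 + (J - 35)*(J + 0²) = -7 + (-35 + J)*(J + 0) = -7 + (-35 + J)*J = -7 + J*(-35 + J))
q = -94
(q + a(n(b(-1, 1))))² = (-94 + (-7 + (8 - 1*(-4))² - 35*(8 - 1*(-4))))² = (-94 + (-7 + (8 + 4)² - 35*(8 + 4)))² = (-94 + (-7 + 12² - 35*12))² = (-94 + (-7 + 144 - 420))² = (-94 - 283)² = (-377)² = 142129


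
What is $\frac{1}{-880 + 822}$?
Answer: $- \frac{1}{58} \approx -0.017241$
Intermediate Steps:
$\frac{1}{-880 + 822} = \frac{1}{-58} = - \frac{1}{58}$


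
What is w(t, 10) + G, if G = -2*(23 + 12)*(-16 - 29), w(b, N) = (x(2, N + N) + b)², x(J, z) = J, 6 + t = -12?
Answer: 3406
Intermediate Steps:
t = -18 (t = -6 - 12 = -18)
w(b, N) = (2 + b)²
G = 3150 (G = -70*(-45) = -2*(-1575) = 3150)
w(t, 10) + G = (2 - 18)² + 3150 = (-16)² + 3150 = 256 + 3150 = 3406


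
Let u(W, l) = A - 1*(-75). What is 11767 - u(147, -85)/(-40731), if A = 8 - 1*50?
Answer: 159760570/13577 ≈ 11767.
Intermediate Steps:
A = -42 (A = 8 - 50 = -42)
u(W, l) = 33 (u(W, l) = -42 - 1*(-75) = -42 + 75 = 33)
11767 - u(147, -85)/(-40731) = 11767 - 33/(-40731) = 11767 - 33*(-1)/40731 = 11767 - 1*(-11/13577) = 11767 + 11/13577 = 159760570/13577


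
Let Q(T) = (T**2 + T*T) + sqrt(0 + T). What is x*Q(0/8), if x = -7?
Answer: 0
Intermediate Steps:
Q(T) = sqrt(T) + 2*T**2 (Q(T) = (T**2 + T**2) + sqrt(T) = 2*T**2 + sqrt(T) = sqrt(T) + 2*T**2)
x*Q(0/8) = -7*(sqrt(0/8) + 2*(0/8)**2) = -7*(sqrt(0*(1/8)) + 2*(0*(1/8))**2) = -7*(sqrt(0) + 2*0**2) = -7*(0 + 2*0) = -7*(0 + 0) = -7*0 = 0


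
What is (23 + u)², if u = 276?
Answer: 89401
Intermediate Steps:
(23 + u)² = (23 + 276)² = 299² = 89401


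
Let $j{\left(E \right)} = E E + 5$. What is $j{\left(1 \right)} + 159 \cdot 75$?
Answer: $11931$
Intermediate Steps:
$j{\left(E \right)} = 5 + E^{2}$ ($j{\left(E \right)} = E^{2} + 5 = 5 + E^{2}$)
$j{\left(1 \right)} + 159 \cdot 75 = \left(5 + 1^{2}\right) + 159 \cdot 75 = \left(5 + 1\right) + 11925 = 6 + 11925 = 11931$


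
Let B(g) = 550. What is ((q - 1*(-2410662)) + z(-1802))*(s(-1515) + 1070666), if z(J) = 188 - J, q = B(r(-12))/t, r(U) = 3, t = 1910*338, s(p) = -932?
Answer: 83308737964598157/32279 ≈ 2.5809e+12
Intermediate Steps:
t = 645580
q = 55/64558 (q = 550/645580 = 550*(1/645580) = 55/64558 ≈ 0.00085195)
((q - 1*(-2410662)) + z(-1802))*(s(-1515) + 1070666) = ((55/64558 - 1*(-2410662)) + (188 - 1*(-1802)))*(-932 + 1070666) = ((55/64558 + 2410662) + (188 + 1802))*1069734 = (155627517451/64558 + 1990)*1069734 = (155755987871/64558)*1069734 = 83308737964598157/32279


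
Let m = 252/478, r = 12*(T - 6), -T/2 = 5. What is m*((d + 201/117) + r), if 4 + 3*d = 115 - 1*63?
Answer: -285474/3107 ≈ -91.881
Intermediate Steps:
T = -10 (T = -2*5 = -10)
d = 16 (d = -4/3 + (115 - 1*63)/3 = -4/3 + (115 - 63)/3 = -4/3 + (⅓)*52 = -4/3 + 52/3 = 16)
r = -192 (r = 12*(-10 - 6) = 12*(-16) = -192)
m = 126/239 (m = 252*(1/478) = 126/239 ≈ 0.52720)
m*((d + 201/117) + r) = 126*((16 + 201/117) - 192)/239 = 126*((16 + 201*(1/117)) - 192)/239 = 126*((16 + 67/39) - 192)/239 = 126*(691/39 - 192)/239 = (126/239)*(-6797/39) = -285474/3107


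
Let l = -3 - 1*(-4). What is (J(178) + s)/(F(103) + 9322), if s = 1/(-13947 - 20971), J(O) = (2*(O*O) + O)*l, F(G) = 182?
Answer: 2218899227/331860672 ≈ 6.6862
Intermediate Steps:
l = 1 (l = -3 + 4 = 1)
J(O) = O + 2*O**2 (J(O) = (2*(O*O) + O)*1 = (2*O**2 + O)*1 = (O + 2*O**2)*1 = O + 2*O**2)
s = -1/34918 (s = 1/(-34918) = -1/34918 ≈ -2.8639e-5)
(J(178) + s)/(F(103) + 9322) = (178*(1 + 2*178) - 1/34918)/(182 + 9322) = (178*(1 + 356) - 1/34918)/9504 = (178*357 - 1/34918)*(1/9504) = (63546 - 1/34918)*(1/9504) = (2218899227/34918)*(1/9504) = 2218899227/331860672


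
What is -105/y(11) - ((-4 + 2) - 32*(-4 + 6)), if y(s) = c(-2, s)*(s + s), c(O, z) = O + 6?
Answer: 5703/88 ≈ 64.807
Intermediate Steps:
c(O, z) = 6 + O
y(s) = 8*s (y(s) = (6 - 2)*(s + s) = 4*(2*s) = 8*s)
-105/y(11) - ((-4 + 2) - 32*(-4 + 6)) = -105/(8*11) - ((-4 + 2) - 32*(-4 + 6)) = -105/88 - (-2 - 32*2) = -105*1/88 - (-2 - 8*8) = -105/88 - (-2 - 64) = -105/88 - 1*(-66) = -105/88 + 66 = 5703/88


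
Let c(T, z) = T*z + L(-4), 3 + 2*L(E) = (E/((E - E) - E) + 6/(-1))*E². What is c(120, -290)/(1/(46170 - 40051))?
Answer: -426586085/2 ≈ -2.1329e+8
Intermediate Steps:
L(E) = -3/2 - 7*E²/2 (L(E) = -3/2 + ((E/((E - E) - E) + 6/(-1))*E²)/2 = -3/2 + ((E/(0 - E) + 6*(-1))*E²)/2 = -3/2 + ((E/((-E)) - 6)*E²)/2 = -3/2 + ((E*(-1/E) - 6)*E²)/2 = -3/2 + ((-1 - 6)*E²)/2 = -3/2 + (-7*E²)/2 = -3/2 - 7*E²/2)
c(T, z) = -115/2 + T*z (c(T, z) = T*z + (-3/2 - 7/2*(-4)²) = T*z + (-3/2 - 7/2*16) = T*z + (-3/2 - 56) = T*z - 115/2 = -115/2 + T*z)
c(120, -290)/(1/(46170 - 40051)) = (-115/2 + 120*(-290))/(1/(46170 - 40051)) = (-115/2 - 34800)/(1/6119) = -69715/(2*1/6119) = -69715/2*6119 = -426586085/2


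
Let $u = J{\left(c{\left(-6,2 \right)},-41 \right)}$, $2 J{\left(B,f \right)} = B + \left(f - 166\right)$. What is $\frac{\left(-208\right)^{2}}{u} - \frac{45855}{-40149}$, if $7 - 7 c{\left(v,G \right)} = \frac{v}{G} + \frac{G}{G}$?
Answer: $- \frac{28069511}{66915} \approx -419.48$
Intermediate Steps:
$c{\left(v,G \right)} = \frac{6}{7} - \frac{v}{7 G}$ ($c{\left(v,G \right)} = 1 - \frac{\frac{v}{G} + \frac{G}{G}}{7} = 1 - \frac{\frac{v}{G} + 1}{7} = 1 - \frac{1 + \frac{v}{G}}{7} = 1 - \left(\frac{1}{7} + \frac{v}{7 G}\right) = \frac{6}{7} - \frac{v}{7 G}$)
$J{\left(B,f \right)} = -83 + \frac{B}{2} + \frac{f}{2}$ ($J{\left(B,f \right)} = \frac{B + \left(f - 166\right)}{2} = \frac{B + \left(-166 + f\right)}{2} = \frac{-166 + B + f}{2} = -83 + \frac{B}{2} + \frac{f}{2}$)
$u = - \frac{720}{7}$ ($u = -83 + \frac{\frac{1}{7} \cdot \frac{1}{2} \left(\left(-1\right) \left(-6\right) + 6 \cdot 2\right)}{2} + \frac{1}{2} \left(-41\right) = -83 + \frac{\frac{1}{7} \cdot \frac{1}{2} \left(6 + 12\right)}{2} - \frac{41}{2} = -83 + \frac{\frac{1}{7} \cdot \frac{1}{2} \cdot 18}{2} - \frac{41}{2} = -83 + \frac{1}{2} \cdot \frac{9}{7} - \frac{41}{2} = -83 + \frac{9}{14} - \frac{41}{2} = - \frac{720}{7} \approx -102.86$)
$\frac{\left(-208\right)^{2}}{u} - \frac{45855}{-40149} = \frac{\left(-208\right)^{2}}{- \frac{720}{7}} - \frac{45855}{-40149} = 43264 \left(- \frac{7}{720}\right) - - \frac{5095}{4461} = - \frac{18928}{45} + \frac{5095}{4461} = - \frac{28069511}{66915}$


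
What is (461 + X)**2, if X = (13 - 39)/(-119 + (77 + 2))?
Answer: 85248289/400 ≈ 2.1312e+5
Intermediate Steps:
X = 13/20 (X = -26/(-119 + 79) = -26/(-40) = -26*(-1/40) = 13/20 ≈ 0.65000)
(461 + X)**2 = (461 + 13/20)**2 = (9233/20)**2 = 85248289/400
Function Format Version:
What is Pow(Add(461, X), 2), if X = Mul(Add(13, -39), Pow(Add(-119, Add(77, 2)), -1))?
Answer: Rational(85248289, 400) ≈ 2.1312e+5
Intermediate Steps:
X = Rational(13, 20) (X = Mul(-26, Pow(Add(-119, 79), -1)) = Mul(-26, Pow(-40, -1)) = Mul(-26, Rational(-1, 40)) = Rational(13, 20) ≈ 0.65000)
Pow(Add(461, X), 2) = Pow(Add(461, Rational(13, 20)), 2) = Pow(Rational(9233, 20), 2) = Rational(85248289, 400)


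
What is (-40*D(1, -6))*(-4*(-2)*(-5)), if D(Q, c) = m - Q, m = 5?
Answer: 6400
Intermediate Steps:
D(Q, c) = 5 - Q
(-40*D(1, -6))*(-4*(-2)*(-5)) = (-40*(5 - 1*1))*(-4*(-2)*(-5)) = (-40*(5 - 1))*(8*(-5)) = -40*4*(-40) = -160*(-40) = 6400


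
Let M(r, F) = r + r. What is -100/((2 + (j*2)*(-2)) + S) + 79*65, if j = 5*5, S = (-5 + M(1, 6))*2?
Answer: 133535/26 ≈ 5136.0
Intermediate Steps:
M(r, F) = 2*r
S = -6 (S = (-5 + 2*1)*2 = (-5 + 2)*2 = -3*2 = -6)
j = 25
-100/((2 + (j*2)*(-2)) + S) + 79*65 = -100/((2 + (25*2)*(-2)) - 6) + 79*65 = -100/((2 + 50*(-2)) - 6) + 5135 = -100/((2 - 100) - 6) + 5135 = -100/(-98 - 6) + 5135 = -100/(-104) + 5135 = -100*(-1/104) + 5135 = 25/26 + 5135 = 133535/26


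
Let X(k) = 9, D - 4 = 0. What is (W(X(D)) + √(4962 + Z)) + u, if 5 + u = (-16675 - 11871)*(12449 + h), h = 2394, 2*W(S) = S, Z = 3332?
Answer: -847416557/2 + √8294 ≈ -4.2371e+8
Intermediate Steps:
D = 4 (D = 4 + 0 = 4)
W(S) = S/2
u = -423708283 (u = -5 + (-16675 - 11871)*(12449 + 2394) = -5 - 28546*14843 = -5 - 423708278 = -423708283)
(W(X(D)) + √(4962 + Z)) + u = ((½)*9 + √(4962 + 3332)) - 423708283 = (9/2 + √8294) - 423708283 = -847416557/2 + √8294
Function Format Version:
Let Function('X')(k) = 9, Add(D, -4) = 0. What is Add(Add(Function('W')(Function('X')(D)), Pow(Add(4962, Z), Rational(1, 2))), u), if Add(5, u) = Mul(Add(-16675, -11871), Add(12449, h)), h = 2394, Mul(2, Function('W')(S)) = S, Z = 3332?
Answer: Add(Rational(-847416557, 2), Pow(8294, Rational(1, 2))) ≈ -4.2371e+8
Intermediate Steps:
D = 4 (D = Add(4, 0) = 4)
Function('W')(S) = Mul(Rational(1, 2), S)
u = -423708283 (u = Add(-5, Mul(Add(-16675, -11871), Add(12449, 2394))) = Add(-5, Mul(-28546, 14843)) = Add(-5, -423708278) = -423708283)
Add(Add(Function('W')(Function('X')(D)), Pow(Add(4962, Z), Rational(1, 2))), u) = Add(Add(Mul(Rational(1, 2), 9), Pow(Add(4962, 3332), Rational(1, 2))), -423708283) = Add(Add(Rational(9, 2), Pow(8294, Rational(1, 2))), -423708283) = Add(Rational(-847416557, 2), Pow(8294, Rational(1, 2)))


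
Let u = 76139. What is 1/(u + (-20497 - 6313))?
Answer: 1/49329 ≈ 2.0272e-5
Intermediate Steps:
1/(u + (-20497 - 6313)) = 1/(76139 + (-20497 - 6313)) = 1/(76139 - 26810) = 1/49329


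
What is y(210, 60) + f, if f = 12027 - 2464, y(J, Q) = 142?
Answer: 9705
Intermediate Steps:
f = 9563
y(210, 60) + f = 142 + 9563 = 9705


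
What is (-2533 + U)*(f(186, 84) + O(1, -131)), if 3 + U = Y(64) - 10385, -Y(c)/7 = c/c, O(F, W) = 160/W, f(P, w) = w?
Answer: -140191232/131 ≈ -1.0702e+6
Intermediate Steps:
Y(c) = -7 (Y(c) = -7*c/c = -7*1 = -7)
U = -10395 (U = -3 + (-7 - 10385) = -3 - 10392 = -10395)
(-2533 + U)*(f(186, 84) + O(1, -131)) = (-2533 - 10395)*(84 + 160/(-131)) = -12928*(84 + 160*(-1/131)) = -12928*(84 - 160/131) = -12928*10844/131 = -140191232/131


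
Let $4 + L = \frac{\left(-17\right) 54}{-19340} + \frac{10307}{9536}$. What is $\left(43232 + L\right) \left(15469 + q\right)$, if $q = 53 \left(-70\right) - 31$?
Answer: $\frac{1460976310127621}{2881660} \approx 5.0699 \cdot 10^{8}$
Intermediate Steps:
$q = -3741$ ($q = -3710 - 31 = -3741$)
$L = - \frac{132403383}{46106560}$ ($L = -4 + \left(\frac{\left(-17\right) 54}{-19340} + \frac{10307}{9536}\right) = -4 + \left(\left(-918\right) \left(- \frac{1}{19340}\right) + 10307 \cdot \frac{1}{9536}\right) = -4 + \left(\frac{459}{9670} + \frac{10307}{9536}\right) = -4 + \frac{52022857}{46106560} = - \frac{132403383}{46106560} \approx -2.8717$)
$\left(43232 + L\right) \left(15469 + q\right) = \left(43232 - \frac{132403383}{46106560}\right) \left(15469 - 3741\right) = \frac{1993146398537}{46106560} \cdot 11728 = \frac{1460976310127621}{2881660}$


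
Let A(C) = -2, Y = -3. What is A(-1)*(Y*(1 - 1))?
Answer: 0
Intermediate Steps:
A(-1)*(Y*(1 - 1)) = -(-6)*(1 - 1) = -(-6)*0 = -2*0 = 0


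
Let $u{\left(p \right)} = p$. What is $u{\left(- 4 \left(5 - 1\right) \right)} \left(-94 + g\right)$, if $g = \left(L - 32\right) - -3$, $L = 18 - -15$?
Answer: $1440$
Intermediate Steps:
$L = 33$ ($L = 18 + 15 = 33$)
$g = 4$ ($g = \left(33 - 32\right) - -3 = \left(33 - 32\right) + 3 = 1 + 3 = 4$)
$u{\left(- 4 \left(5 - 1\right) \right)} \left(-94 + g\right) = - 4 \left(5 - 1\right) \left(-94 + 4\right) = \left(-4\right) 4 \left(-90\right) = \left(-16\right) \left(-90\right) = 1440$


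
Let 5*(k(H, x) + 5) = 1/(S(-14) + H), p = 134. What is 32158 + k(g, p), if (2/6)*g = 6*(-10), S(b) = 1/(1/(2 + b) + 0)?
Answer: 30866879/960 ≈ 32153.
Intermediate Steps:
S(b) = 2 + b (S(b) = 1/(1/(2 + b)) = 2 + b)
g = -180 (g = 3*(6*(-10)) = 3*(-60) = -180)
k(H, x) = -5 + 1/(5*(-12 + H)) (k(H, x) = -5 + 1/(5*((2 - 14) + H)) = -5 + 1/(5*(-12 + H)))
32158 + k(g, p) = 32158 + (301 - 25*(-180))/(5*(-12 - 180)) = 32158 + (1/5)*(301 + 4500)/(-192) = 32158 + (1/5)*(-1/192)*4801 = 32158 - 4801/960 = 30866879/960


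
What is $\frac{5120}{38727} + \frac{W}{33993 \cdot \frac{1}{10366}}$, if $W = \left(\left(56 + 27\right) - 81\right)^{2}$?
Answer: $\frac{197757832}{146271879} \approx 1.352$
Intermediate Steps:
$W = 4$ ($W = \left(83 - 81\right)^{2} = 2^{2} = 4$)
$\frac{5120}{38727} + \frac{W}{33993 \cdot \frac{1}{10366}} = \frac{5120}{38727} + \frac{4}{33993 \cdot \frac{1}{10366}} = 5120 \cdot \frac{1}{38727} + \frac{4}{33993 \cdot \frac{1}{10366}} = \frac{5120}{38727} + \frac{4}{\frac{33993}{10366}} = \frac{5120}{38727} + 4 \cdot \frac{10366}{33993} = \frac{5120}{38727} + \frac{41464}{33993} = \frac{197757832}{146271879}$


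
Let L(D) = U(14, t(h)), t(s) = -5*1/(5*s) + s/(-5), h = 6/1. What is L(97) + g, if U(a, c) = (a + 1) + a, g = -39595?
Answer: -39566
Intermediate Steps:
h = 6 (h = 6*1 = 6)
t(s) = -1/s - s/5 (t(s) = -1/s + s*(-⅕) = -1/s - s/5)
U(a, c) = 1 + 2*a (U(a, c) = (1 + a) + a = 1 + 2*a)
L(D) = 29 (L(D) = 1 + 2*14 = 1 + 28 = 29)
L(97) + g = 29 - 39595 = -39566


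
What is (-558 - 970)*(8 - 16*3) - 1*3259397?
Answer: -3198277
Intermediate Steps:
(-558 - 970)*(8 - 16*3) - 1*3259397 = -1528*(8 - 48) - 3259397 = -1528*(-40) - 3259397 = 61120 - 3259397 = -3198277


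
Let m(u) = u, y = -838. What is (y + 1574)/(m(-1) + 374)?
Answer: 736/373 ≈ 1.9732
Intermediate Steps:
(y + 1574)/(m(-1) + 374) = (-838 + 1574)/(-1 + 374) = 736/373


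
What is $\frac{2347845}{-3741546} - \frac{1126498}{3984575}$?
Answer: $- \frac{4523336192261}{4969490217650} \approx -0.91022$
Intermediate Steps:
$\frac{2347845}{-3741546} - \frac{1126498}{3984575} = 2347845 \left(- \frac{1}{3741546}\right) - \frac{1126498}{3984575} = - \frac{782615}{1247182} - \frac{1126498}{3984575} = - \frac{4523336192261}{4969490217650}$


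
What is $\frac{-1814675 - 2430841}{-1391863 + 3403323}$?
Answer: $- \frac{96489}{45715} \approx -2.1107$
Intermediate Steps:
$\frac{-1814675 - 2430841}{-1391863 + 3403323} = \frac{-1814675 - 2430841}{2011460} = \left(-1814675 - 2430841\right) \frac{1}{2011460} = \left(-4245516\right) \frac{1}{2011460} = - \frac{96489}{45715}$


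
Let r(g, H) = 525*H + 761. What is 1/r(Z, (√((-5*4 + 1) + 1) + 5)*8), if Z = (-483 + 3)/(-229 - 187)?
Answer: 21761/791061121 - 12600*I*√2/791061121 ≈ 2.7509e-5 - 2.2526e-5*I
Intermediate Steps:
Z = 15/13 (Z = -480/(-416) = -480*(-1/416) = 15/13 ≈ 1.1538)
r(g, H) = 761 + 525*H
1/r(Z, (√((-5*4 + 1) + 1) + 5)*8) = 1/(761 + 525*((√((-5*4 + 1) + 1) + 5)*8)) = 1/(761 + 525*((√((-20 + 1) + 1) + 5)*8)) = 1/(761 + 525*((√(-19 + 1) + 5)*8)) = 1/(761 + 525*((√(-18) + 5)*8)) = 1/(761 + 525*((3*I*√2 + 5)*8)) = 1/(761 + 525*((5 + 3*I*√2)*8)) = 1/(761 + 525*(40 + 24*I*√2)) = 1/(761 + (21000 + 12600*I*√2)) = 1/(21761 + 12600*I*√2)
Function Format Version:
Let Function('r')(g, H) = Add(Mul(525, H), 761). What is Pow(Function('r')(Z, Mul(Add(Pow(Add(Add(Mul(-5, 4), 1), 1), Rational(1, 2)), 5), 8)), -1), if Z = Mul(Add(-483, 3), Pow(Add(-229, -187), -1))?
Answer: Add(Rational(21761, 791061121), Mul(Rational(-12600, 791061121), I, Pow(2, Rational(1, 2)))) ≈ Add(2.7509e-5, Mul(-2.2526e-5, I))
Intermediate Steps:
Z = Rational(15, 13) (Z = Mul(-480, Pow(-416, -1)) = Mul(-480, Rational(-1, 416)) = Rational(15, 13) ≈ 1.1538)
Function('r')(g, H) = Add(761, Mul(525, H))
Pow(Function('r')(Z, Mul(Add(Pow(Add(Add(Mul(-5, 4), 1), 1), Rational(1, 2)), 5), 8)), -1) = Pow(Add(761, Mul(525, Mul(Add(Pow(Add(Add(Mul(-5, 4), 1), 1), Rational(1, 2)), 5), 8))), -1) = Pow(Add(761, Mul(525, Mul(Add(Pow(Add(Add(-20, 1), 1), Rational(1, 2)), 5), 8))), -1) = Pow(Add(761, Mul(525, Mul(Add(Pow(Add(-19, 1), Rational(1, 2)), 5), 8))), -1) = Pow(Add(761, Mul(525, Mul(Add(Pow(-18, Rational(1, 2)), 5), 8))), -1) = Pow(Add(761, Mul(525, Mul(Add(Mul(3, I, Pow(2, Rational(1, 2))), 5), 8))), -1) = Pow(Add(761, Mul(525, Mul(Add(5, Mul(3, I, Pow(2, Rational(1, 2)))), 8))), -1) = Pow(Add(761, Mul(525, Add(40, Mul(24, I, Pow(2, Rational(1, 2)))))), -1) = Pow(Add(761, Add(21000, Mul(12600, I, Pow(2, Rational(1, 2))))), -1) = Pow(Add(21761, Mul(12600, I, Pow(2, Rational(1, 2)))), -1)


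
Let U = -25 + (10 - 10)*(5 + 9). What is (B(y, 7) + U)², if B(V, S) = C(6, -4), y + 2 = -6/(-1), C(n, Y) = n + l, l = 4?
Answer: 225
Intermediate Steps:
C(n, Y) = 4 + n (C(n, Y) = n + 4 = 4 + n)
y = 4 (y = -2 - 6/(-1) = -2 - 6*(-1) = -2 + 6 = 4)
B(V, S) = 10 (B(V, S) = 4 + 6 = 10)
U = -25 (U = -25 + 0*14 = -25 + 0 = -25)
(B(y, 7) + U)² = (10 - 25)² = (-15)² = 225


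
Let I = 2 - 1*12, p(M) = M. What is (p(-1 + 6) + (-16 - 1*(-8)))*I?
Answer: 30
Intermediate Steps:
I = -10 (I = 2 - 12 = -10)
(p(-1 + 6) + (-16 - 1*(-8)))*I = ((-1 + 6) + (-16 - 1*(-8)))*(-10) = (5 + (-16 + 8))*(-10) = (5 - 8)*(-10) = -3*(-10) = 30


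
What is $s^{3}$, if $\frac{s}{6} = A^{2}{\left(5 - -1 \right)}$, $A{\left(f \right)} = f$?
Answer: $10077696$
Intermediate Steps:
$s = 216$ ($s = 6 \left(5 - -1\right)^{2} = 6 \left(5 + 1\right)^{2} = 6 \cdot 6^{2} = 6 \cdot 36 = 216$)
$s^{3} = 216^{3} = 10077696$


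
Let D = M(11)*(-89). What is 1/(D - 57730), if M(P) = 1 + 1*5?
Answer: -1/58264 ≈ -1.7163e-5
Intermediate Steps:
M(P) = 6 (M(P) = 1 + 5 = 6)
D = -534 (D = 6*(-89) = -534)
1/(D - 57730) = 1/(-534 - 57730) = 1/(-58264) = -1/58264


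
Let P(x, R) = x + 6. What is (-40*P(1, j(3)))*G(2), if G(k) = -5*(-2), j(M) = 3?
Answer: -2800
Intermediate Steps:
P(x, R) = 6 + x
G(k) = 10
(-40*P(1, j(3)))*G(2) = -40*(6 + 1)*10 = -40*7*10 = -280*10 = -2800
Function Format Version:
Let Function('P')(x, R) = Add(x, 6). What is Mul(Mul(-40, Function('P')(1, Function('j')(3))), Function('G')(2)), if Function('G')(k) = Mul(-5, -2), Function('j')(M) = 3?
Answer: -2800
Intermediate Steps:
Function('P')(x, R) = Add(6, x)
Function('G')(k) = 10
Mul(Mul(-40, Function('P')(1, Function('j')(3))), Function('G')(2)) = Mul(Mul(-40, Add(6, 1)), 10) = Mul(Mul(-40, 7), 10) = Mul(-280, 10) = -2800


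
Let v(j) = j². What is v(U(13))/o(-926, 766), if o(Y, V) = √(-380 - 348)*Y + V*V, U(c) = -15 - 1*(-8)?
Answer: 7187761/86226711516 + 22687*I*√182/86226711516 ≈ 8.3359e-5 + 3.5495e-6*I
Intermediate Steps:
U(c) = -7 (U(c) = -15 + 8 = -7)
o(Y, V) = V² + 2*I*Y*√182 (o(Y, V) = √(-728)*Y + V² = (2*I*√182)*Y + V² = 2*I*Y*√182 + V² = V² + 2*I*Y*√182)
v(U(13))/o(-926, 766) = (-7)²/(766² + 2*I*(-926)*√182) = 49/(586756 - 1852*I*√182)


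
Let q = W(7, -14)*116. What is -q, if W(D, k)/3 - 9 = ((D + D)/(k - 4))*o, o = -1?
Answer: -10208/3 ≈ -3402.7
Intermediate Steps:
W(D, k) = 27 - 6*D/(-4 + k) (W(D, k) = 27 + 3*(((D + D)/(k - 4))*(-1)) = 27 + 3*(((2*D)/(-4 + k))*(-1)) = 27 + 3*((2*D/(-4 + k))*(-1)) = 27 + 3*(-2*D/(-4 + k)) = 27 - 6*D/(-4 + k))
q = 10208/3 (q = (3*(-36 - 2*7 + 9*(-14))/(-4 - 14))*116 = (3*(-36 - 14 - 126)/(-18))*116 = (3*(-1/18)*(-176))*116 = (88/3)*116 = 10208/3 ≈ 3402.7)
-q = -1*10208/3 = -10208/3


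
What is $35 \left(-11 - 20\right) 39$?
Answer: $-42315$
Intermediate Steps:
$35 \left(-11 - 20\right) 39 = 35 \left(-31\right) 39 = \left(-1085\right) 39 = -42315$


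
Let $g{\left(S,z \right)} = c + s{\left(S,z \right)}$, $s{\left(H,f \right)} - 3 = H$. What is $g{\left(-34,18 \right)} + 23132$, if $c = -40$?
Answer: $23061$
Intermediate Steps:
$s{\left(H,f \right)} = 3 + H$
$g{\left(S,z \right)} = -37 + S$ ($g{\left(S,z \right)} = -40 + \left(3 + S\right) = -37 + S$)
$g{\left(-34,18 \right)} + 23132 = \left(-37 - 34\right) + 23132 = -71 + 23132 = 23061$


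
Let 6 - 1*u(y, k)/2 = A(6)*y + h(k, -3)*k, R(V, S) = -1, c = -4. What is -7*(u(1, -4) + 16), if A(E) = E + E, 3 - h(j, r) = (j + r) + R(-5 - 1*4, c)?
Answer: -644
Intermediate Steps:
h(j, r) = 4 - j - r (h(j, r) = 3 - ((j + r) - 1) = 3 - (-1 + j + r) = 3 + (1 - j - r) = 4 - j - r)
A(E) = 2*E
u(y, k) = 12 - 24*y - 2*k*(7 - k) (u(y, k) = 12 - 2*((2*6)*y + (4 - k - 1*(-3))*k) = 12 - 2*(12*y + (4 - k + 3)*k) = 12 - 2*(12*y + (7 - k)*k) = 12 - 2*(12*y + k*(7 - k)) = 12 + (-24*y - 2*k*(7 - k)) = 12 - 24*y - 2*k*(7 - k))
-7*(u(1, -4) + 16) = -7*((12 - 24*1 + 2*(-4)*(-7 - 4)) + 16) = -7*((12 - 24 + 2*(-4)*(-11)) + 16) = -7*((12 - 24 + 88) + 16) = -7*(76 + 16) = -7*92 = -644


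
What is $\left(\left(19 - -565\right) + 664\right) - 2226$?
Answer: $-978$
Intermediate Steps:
$\left(\left(19 - -565\right) + 664\right) - 2226 = \left(\left(19 + 565\right) + 664\right) - 2226 = \left(584 + 664\right) - 2226 = 1248 - 2226 = -978$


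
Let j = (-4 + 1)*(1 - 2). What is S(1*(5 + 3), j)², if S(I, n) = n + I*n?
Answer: 729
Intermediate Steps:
j = 3 (j = -3*(-1) = 3)
S(1*(5 + 3), j)² = (3*(1 + 1*(5 + 3)))² = (3*(1 + 1*8))² = (3*(1 + 8))² = (3*9)² = 27² = 729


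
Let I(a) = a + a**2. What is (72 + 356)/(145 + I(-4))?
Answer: 428/157 ≈ 2.7261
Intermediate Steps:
(72 + 356)/(145 + I(-4)) = (72 + 356)/(145 - 4*(1 - 4)) = 428/(145 - 4*(-3)) = 428/(145 + 12) = 428/157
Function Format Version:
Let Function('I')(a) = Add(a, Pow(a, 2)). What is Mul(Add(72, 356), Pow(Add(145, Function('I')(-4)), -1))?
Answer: Rational(428, 157) ≈ 2.7261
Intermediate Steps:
Mul(Add(72, 356), Pow(Add(145, Function('I')(-4)), -1)) = Mul(Add(72, 356), Pow(Add(145, Mul(-4, Add(1, -4))), -1)) = Mul(428, Pow(Add(145, Mul(-4, -3)), -1)) = Mul(428, Pow(Add(145, 12), -1)) = Mul(428, Pow(157, -1)) = Mul(428, Rational(1, 157)) = Rational(428, 157)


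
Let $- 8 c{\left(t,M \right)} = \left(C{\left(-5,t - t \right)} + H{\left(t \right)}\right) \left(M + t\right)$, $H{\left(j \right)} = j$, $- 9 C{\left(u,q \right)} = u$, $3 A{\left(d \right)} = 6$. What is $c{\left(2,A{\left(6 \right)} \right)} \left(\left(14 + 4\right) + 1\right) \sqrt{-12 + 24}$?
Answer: $- \frac{437 \sqrt{3}}{9} \approx -84.101$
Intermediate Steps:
$A{\left(d \right)} = 2$ ($A{\left(d \right)} = \frac{1}{3} \cdot 6 = 2$)
$C{\left(u,q \right)} = - \frac{u}{9}$
$c{\left(t,M \right)} = - \frac{\left(\frac{5}{9} + t\right) \left(M + t\right)}{8}$ ($c{\left(t,M \right)} = - \frac{\left(\left(- \frac{1}{9}\right) \left(-5\right) + t\right) \left(M + t\right)}{8} = - \frac{\left(\frac{5}{9} + t\right) \left(M + t\right)}{8}$)
$c{\left(2,A{\left(6 \right)} \right)} \left(\left(14 + 4\right) + 1\right) \sqrt{-12 + 24} = \left(\left(- \frac{5}{72}\right) 2 - \frac{5}{36} - \frac{2^{2}}{8} - \frac{1}{4} \cdot 2\right) \left(\left(14 + 4\right) + 1\right) \sqrt{-12 + 24} = \left(- \frac{5}{36} - \frac{5}{36} - \frac{1}{2} - \frac{1}{2}\right) \left(18 + 1\right) \sqrt{12} = \left(- \frac{5}{36} - \frac{5}{36} - \frac{1}{2} - \frac{1}{2}\right) 19 \cdot 2 \sqrt{3} = \left(- \frac{23}{18}\right) 19 \cdot 2 \sqrt{3} = - \frac{437 \cdot 2 \sqrt{3}}{18} = - \frac{437 \sqrt{3}}{9}$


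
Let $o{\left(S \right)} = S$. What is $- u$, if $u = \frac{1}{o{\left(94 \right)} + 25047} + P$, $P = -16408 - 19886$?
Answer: $\frac{912467453}{25141} \approx 36294.0$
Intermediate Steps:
$P = -36294$
$u = - \frac{912467453}{25141}$ ($u = \frac{1}{94 + 25047} - 36294 = \frac{1}{25141} - 36294 = - \frac{912467453}{25141} \approx -36294.0$)
$- u = \left(-1\right) \left(- \frac{912467453}{25141}\right) = \frac{912467453}{25141}$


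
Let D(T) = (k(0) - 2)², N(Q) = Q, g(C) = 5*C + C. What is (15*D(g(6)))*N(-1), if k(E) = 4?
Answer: -60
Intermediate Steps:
g(C) = 6*C
D(T) = 4 (D(T) = (4 - 2)² = 2² = 4)
(15*D(g(6)))*N(-1) = (15*4)*(-1) = 60*(-1) = -60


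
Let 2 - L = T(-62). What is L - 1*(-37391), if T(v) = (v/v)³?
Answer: 37392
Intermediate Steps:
T(v) = 1 (T(v) = 1³ = 1)
L = 1 (L = 2 - 1*1 = 2 - 1 = 1)
L - 1*(-37391) = 1 - 1*(-37391) = 1 + 37391 = 37392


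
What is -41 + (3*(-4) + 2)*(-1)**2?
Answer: -51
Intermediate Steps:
-41 + (3*(-4) + 2)*(-1)**2 = -41 + (-12 + 2)*1 = -41 - 10*1 = -41 - 10 = -51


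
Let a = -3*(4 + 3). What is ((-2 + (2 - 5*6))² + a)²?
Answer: 772641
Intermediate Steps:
a = -21 (a = -3*7 = -21)
((-2 + (2 - 5*6))² + a)² = ((-2 + (2 - 5*6))² - 21)² = ((-2 + (2 - 30))² - 21)² = ((-2 - 28)² - 21)² = ((-30)² - 21)² = (900 - 21)² = 879² = 772641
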